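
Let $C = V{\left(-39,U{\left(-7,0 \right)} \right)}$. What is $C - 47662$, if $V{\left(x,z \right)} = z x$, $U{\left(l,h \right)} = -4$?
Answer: $-47506$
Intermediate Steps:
$V{\left(x,z \right)} = x z$
$C = 156$ ($C = \left(-39\right) \left(-4\right) = 156$)
$C - 47662 = 156 - 47662 = -47506$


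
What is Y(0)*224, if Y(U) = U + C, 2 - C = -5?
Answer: 1568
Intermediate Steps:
C = 7 (C = 2 - 1*(-5) = 2 + 5 = 7)
Y(U) = 7 + U (Y(U) = U + 7 = 7 + U)
Y(0)*224 = (7 + 0)*224 = 7*224 = 1568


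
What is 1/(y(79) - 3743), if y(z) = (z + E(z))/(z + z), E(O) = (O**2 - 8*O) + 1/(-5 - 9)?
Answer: -2212/8199885 ≈ -0.00026976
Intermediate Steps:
E(O) = -1/14 + O**2 - 8*O (E(O) = (O**2 - 8*O) + 1/(-14) = (O**2 - 8*O) - 1/14 = -1/14 + O**2 - 8*O)
y(z) = (-1/14 + z**2 - 7*z)/(2*z) (y(z) = (z + (-1/14 + z**2 - 8*z))/(z + z) = (-1/14 + z**2 - 7*z)/((2*z)) = (-1/14 + z**2 - 7*z)*(1/(2*z)) = (-1/14 + z**2 - 7*z)/(2*z))
1/(y(79) - 3743) = 1/((-7/2 + (1/2)*79 - 1/28/79) - 3743) = 1/((-7/2 + 79/2 - 1/28*1/79) - 3743) = 1/((-7/2 + 79/2 - 1/2212) - 3743) = 1/(79631/2212 - 3743) = 1/(-8199885/2212) = -2212/8199885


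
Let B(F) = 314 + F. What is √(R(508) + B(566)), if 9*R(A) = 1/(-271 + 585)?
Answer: √780880634/942 ≈ 29.665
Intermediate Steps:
R(A) = 1/2826 (R(A) = 1/(9*(-271 + 585)) = (⅑)/314 = (⅑)*(1/314) = 1/2826)
√(R(508) + B(566)) = √(1/2826 + (314 + 566)) = √(1/2826 + 880) = √(2486881/2826) = √780880634/942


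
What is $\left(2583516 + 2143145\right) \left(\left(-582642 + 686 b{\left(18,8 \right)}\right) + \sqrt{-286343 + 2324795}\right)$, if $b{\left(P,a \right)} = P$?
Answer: $-2695586408334 + 9453322 \sqrt{509613} \approx -2.6888 \cdot 10^{12}$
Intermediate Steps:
$\left(2583516 + 2143145\right) \left(\left(-582642 + 686 b{\left(18,8 \right)}\right) + \sqrt{-286343 + 2324795}\right) = \left(2583516 + 2143145\right) \left(\left(-582642 + 686 \cdot 18\right) + \sqrt{-286343 + 2324795}\right) = 4726661 \left(\left(-582642 + 12348\right) + \sqrt{2038452}\right) = 4726661 \left(-570294 + 2 \sqrt{509613}\right) = -2695586408334 + 9453322 \sqrt{509613}$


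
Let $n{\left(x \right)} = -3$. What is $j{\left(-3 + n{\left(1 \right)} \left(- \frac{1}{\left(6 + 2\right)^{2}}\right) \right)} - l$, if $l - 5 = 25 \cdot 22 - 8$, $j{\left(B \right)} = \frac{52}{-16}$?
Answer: $- \frac{2201}{4} \approx -550.25$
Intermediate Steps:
$j{\left(B \right)} = - \frac{13}{4}$ ($j{\left(B \right)} = 52 \left(- \frac{1}{16}\right) = - \frac{13}{4}$)
$l = 547$ ($l = 5 + \left(25 \cdot 22 - 8\right) = 5 + \left(550 - 8\right) = 5 + 542 = 547$)
$j{\left(-3 + n{\left(1 \right)} \left(- \frac{1}{\left(6 + 2\right)^{2}}\right) \right)} - l = - \frac{13}{4} - 547 = - \frac{2201}{4}$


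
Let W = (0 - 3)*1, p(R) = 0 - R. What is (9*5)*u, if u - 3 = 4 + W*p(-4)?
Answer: -225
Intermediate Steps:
p(R) = -R
W = -3 (W = -3*1 = -3)
u = -5 (u = 3 + (4 - (-3)*(-4)) = 3 + (4 - 3*4) = 3 + (4 - 12) = 3 - 8 = -5)
(9*5)*u = (9*5)*(-5) = 45*(-5) = -225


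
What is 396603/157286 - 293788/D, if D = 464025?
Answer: 137824967707/72984636150 ≈ 1.8884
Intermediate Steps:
396603/157286 - 293788/D = 396603/157286 - 293788/464025 = 137824967707/72984636150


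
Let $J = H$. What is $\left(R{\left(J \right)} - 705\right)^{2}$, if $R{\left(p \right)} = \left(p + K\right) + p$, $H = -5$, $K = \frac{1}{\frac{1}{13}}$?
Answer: $492804$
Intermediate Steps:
$K = 13$ ($K = \frac{1}{\frac{1}{13}} = 13$)
$J = -5$
$R{\left(p \right)} = 13 + 2 p$ ($R{\left(p \right)} = \left(p + 13\right) + p = \left(13 + p\right) + p = 13 + 2 p$)
$\left(R{\left(J \right)} - 705\right)^{2} = \left(\left(13 + 2 \left(-5\right)\right) - 705\right)^{2} = \left(\left(13 - 10\right) - 705\right)^{2} = \left(3 - 705\right)^{2} = \left(-702\right)^{2} = 492804$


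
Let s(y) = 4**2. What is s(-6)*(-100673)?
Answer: -1610768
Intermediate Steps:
s(y) = 16
s(-6)*(-100673) = 16*(-100673) = -1610768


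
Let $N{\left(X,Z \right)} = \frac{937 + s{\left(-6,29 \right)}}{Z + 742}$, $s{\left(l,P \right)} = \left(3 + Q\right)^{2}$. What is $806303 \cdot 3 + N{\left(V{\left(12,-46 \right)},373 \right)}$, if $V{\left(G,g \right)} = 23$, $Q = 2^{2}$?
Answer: $\frac{2697084521}{1115} \approx 2.4189 \cdot 10^{6}$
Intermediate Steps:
$Q = 4$
$s{\left(l,P \right)} = 49$ ($s{\left(l,P \right)} = \left(3 + 4\right)^{2} = 7^{2} = 49$)
$N{\left(X,Z \right)} = \frac{986}{742 + Z}$ ($N{\left(X,Z \right)} = \frac{937 + 49}{Z + 742} = \frac{986}{742 + Z}$)
$806303 \cdot 3 + N{\left(V{\left(12,-46 \right)},373 \right)} = 806303 \cdot 3 + \frac{986}{742 + 373} = 2418909 + \frac{986}{1115} = \frac{2697084521}{1115}$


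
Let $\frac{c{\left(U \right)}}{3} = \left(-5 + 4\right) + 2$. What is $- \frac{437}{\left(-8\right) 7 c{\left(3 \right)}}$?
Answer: $\frac{437}{168} \approx 2.6012$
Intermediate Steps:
$c{\left(U \right)} = 3$ ($c{\left(U \right)} = 3 \left(\left(-5 + 4\right) + 2\right) = 3 \left(-1 + 2\right) = 3 \cdot 1 = 3$)
$- \frac{437}{\left(-8\right) 7 c{\left(3 \right)}} = - \frac{437}{\left(-8\right) 7 \cdot 3} = - \frac{437}{\left(-56\right) 3} = - \frac{437}{-168} = \left(-437\right) \left(- \frac{1}{168}\right) = \frac{437}{168}$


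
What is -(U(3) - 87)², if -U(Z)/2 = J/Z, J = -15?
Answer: -5929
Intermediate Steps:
U(Z) = 30/Z (U(Z) = -(-30)/Z = 30/Z)
-(U(3) - 87)² = -(30/3 - 87)² = -(30*(⅓) - 87)² = -(10 - 87)² = -1*(-77)² = -1*5929 = -5929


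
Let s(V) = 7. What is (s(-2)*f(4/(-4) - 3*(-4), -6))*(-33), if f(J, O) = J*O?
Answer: 15246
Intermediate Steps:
(s(-2)*f(4/(-4) - 3*(-4), -6))*(-33) = (7*((4/(-4) - 3*(-4))*(-6)))*(-33) = (7*((4*(-¼) + 12)*(-6)))*(-33) = (7*((-1 + 12)*(-6)))*(-33) = (7*(11*(-6)))*(-33) = (7*(-66))*(-33) = -462*(-33) = 15246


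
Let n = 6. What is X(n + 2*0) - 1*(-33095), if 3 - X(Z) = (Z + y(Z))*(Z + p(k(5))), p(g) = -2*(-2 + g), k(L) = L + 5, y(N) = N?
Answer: 33218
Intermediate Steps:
k(L) = 5 + L
p(g) = 4 - 2*g
X(Z) = 3 - 2*Z*(-16 + Z) (X(Z) = 3 - (Z + Z)*(Z + (4 - 2*(5 + 5))) = 3 - 2*Z*(Z + (4 - 2*10)) = 3 - 2*Z*(Z + (4 - 20)) = 3 - 2*Z*(Z - 16) = 3 - 2*Z*(-16 + Z))
X(n + 2*0) - 1*(-33095) = (3 - 2*(6 + 2*0)² + 32*(6 + 2*0)) - 1*(-33095) = (3 - 2*(6 + 0)² + 32*(6 + 0)) + 33095 = (3 - 2*6² + 32*6) + 33095 = (3 - 2*36 + 192) + 33095 = (3 - 72 + 192) + 33095 = 123 + 33095 = 33218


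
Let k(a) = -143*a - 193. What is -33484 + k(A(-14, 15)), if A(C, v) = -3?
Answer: -33248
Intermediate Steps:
k(a) = -193 - 143*a
-33484 + k(A(-14, 15)) = -33484 + (-193 - 143*(-3)) = -33484 + (-193 + 429) = -33484 + 236 = -33248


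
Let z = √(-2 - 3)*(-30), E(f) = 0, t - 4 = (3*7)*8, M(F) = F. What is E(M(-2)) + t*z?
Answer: -5160*I*√5 ≈ -11538.0*I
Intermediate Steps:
t = 172 (t = 4 + (3*7)*8 = 4 + 21*8 = 4 + 168 = 172)
z = -30*I*√5 (z = √(-5)*(-30) = (I*√5)*(-30) = -30*I*√5 ≈ -67.082*I)
E(M(-2)) + t*z = 0 + 172*(-30*I*√5) = 0 - 5160*I*√5 = -5160*I*√5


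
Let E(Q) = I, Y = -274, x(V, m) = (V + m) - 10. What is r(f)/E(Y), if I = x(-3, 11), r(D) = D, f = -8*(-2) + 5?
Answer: -21/2 ≈ -10.500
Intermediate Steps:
f = 21 (f = 16 + 5 = 21)
x(V, m) = -10 + V + m
I = -2 (I = -10 - 3 + 11 = -2)
E(Q) = -2
r(f)/E(Y) = 21/(-2) = 21*(-½) = -21/2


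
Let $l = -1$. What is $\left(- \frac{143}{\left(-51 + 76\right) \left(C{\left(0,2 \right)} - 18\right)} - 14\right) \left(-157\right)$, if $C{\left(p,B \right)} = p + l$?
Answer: $\frac{1021599}{475} \approx 2150.7$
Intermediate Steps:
$C{\left(p,B \right)} = -1 + p$ ($C{\left(p,B \right)} = p - 1 = -1 + p$)
$\left(- \frac{143}{\left(-51 + 76\right) \left(C{\left(0,2 \right)} - 18\right)} - 14\right) \left(-157\right) = \left(- \frac{143}{\left(-51 + 76\right) \left(\left(-1 + 0\right) - 18\right)} - 14\right) \left(-157\right) = \left(- \frac{143}{25 \left(-1 - 18\right)} - 14\right) \left(-157\right) = \left(- \frac{143}{25 \left(-19\right)} - 14\right) \left(-157\right) = \left(- \frac{143}{-475} - 14\right) \left(-157\right) = \left(\left(-143\right) \left(- \frac{1}{475}\right) - 14\right) \left(-157\right) = \left(\frac{143}{475} - 14\right) \left(-157\right) = \left(- \frac{6507}{475}\right) \left(-157\right) = \frac{1021599}{475}$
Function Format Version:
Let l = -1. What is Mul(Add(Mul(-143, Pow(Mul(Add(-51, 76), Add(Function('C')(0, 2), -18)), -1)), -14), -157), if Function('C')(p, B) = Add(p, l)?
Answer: Rational(1021599, 475) ≈ 2150.7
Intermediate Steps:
Function('C')(p, B) = Add(-1, p) (Function('C')(p, B) = Add(p, -1) = Add(-1, p))
Mul(Add(Mul(-143, Pow(Mul(Add(-51, 76), Add(Function('C')(0, 2), -18)), -1)), -14), -157) = Mul(Add(Mul(-143, Pow(Mul(Add(-51, 76), Add(Add(-1, 0), -18)), -1)), -14), -157) = Mul(Add(Mul(-143, Pow(Mul(25, Add(-1, -18)), -1)), -14), -157) = Mul(Add(Mul(-143, Pow(Mul(25, -19), -1)), -14), -157) = Mul(Add(Mul(-143, Pow(-475, -1)), -14), -157) = Mul(Add(Mul(-143, Rational(-1, 475)), -14), -157) = Mul(Add(Rational(143, 475), -14), -157) = Mul(Rational(-6507, 475), -157) = Rational(1021599, 475)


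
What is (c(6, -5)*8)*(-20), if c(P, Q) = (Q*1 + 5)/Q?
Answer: 0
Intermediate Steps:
c(P, Q) = (5 + Q)/Q (c(P, Q) = (Q + 5)/Q = (5 + Q)/Q)
(c(6, -5)*8)*(-20) = (((5 - 5)/(-5))*8)*(-20) = (-⅕*0*8)*(-20) = (0*8)*(-20) = 0*(-20) = 0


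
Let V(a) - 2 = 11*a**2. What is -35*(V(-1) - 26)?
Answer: 455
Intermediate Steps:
V(a) = 2 + 11*a**2
-35*(V(-1) - 26) = -35*((2 + 11*(-1)**2) - 26) = -35*((2 + 11*1) - 26) = -35*((2 + 11) - 26) = -35*(13 - 26) = -35*(-13) = 455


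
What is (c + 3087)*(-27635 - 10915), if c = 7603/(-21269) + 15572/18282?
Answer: -7713474925706900/64806643 ≈ -1.1902e+8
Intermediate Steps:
c = 96101411/194419929 (c = 7603*(-1/21269) + 15572*(1/18282) = -7603/21269 + 7786/9141 = 96101411/194419929 ≈ 0.49430)
(c + 3087)*(-27635 - 10915) = (96101411/194419929 + 3087)*(-27635 - 10915) = (600270422234/194419929)*(-38550) = -7713474925706900/64806643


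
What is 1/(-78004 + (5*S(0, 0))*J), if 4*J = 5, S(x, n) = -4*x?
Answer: -1/78004 ≈ -1.2820e-5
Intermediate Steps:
J = 5/4 (J = (1/4)*5 = 5/4 ≈ 1.2500)
1/(-78004 + (5*S(0, 0))*J) = 1/(-78004 + (5*(-4*0))*(5/4)) = 1/(-78004 + (5*0)*(5/4)) = 1/(-78004 + 0*(5/4)) = 1/(-78004 + 0) = 1/(-78004) = -1/78004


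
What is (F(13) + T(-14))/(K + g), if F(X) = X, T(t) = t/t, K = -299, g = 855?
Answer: 7/278 ≈ 0.025180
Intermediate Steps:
T(t) = 1
(F(13) + T(-14))/(K + g) = (13 + 1)/(-299 + 855) = 14/556 = 14*(1/556) = 7/278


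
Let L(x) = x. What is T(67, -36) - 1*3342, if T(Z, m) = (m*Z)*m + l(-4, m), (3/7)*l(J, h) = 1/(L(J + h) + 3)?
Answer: 9267383/111 ≈ 83490.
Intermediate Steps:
l(J, h) = 7/(3*(3 + J + h)) (l(J, h) = 7/(3*((J + h) + 3)) = 7/(3*(3 + J + h)))
T(Z, m) = 7/(3*(-1 + m)) + Z*m**2 (T(Z, m) = (m*Z)*m + 7/(3*(3 - 4 + m)) = (Z*m)*m + 7/(3*(-1 + m)) = Z*m**2 + 7/(3*(-1 + m)) = 7/(3*(-1 + m)) + Z*m**2)
T(67, -36) - 1*3342 = (7/3 + 67*(-36)**2*(-1 - 36))/(-1 - 36) - 1*3342 = (7/3 + 67*1296*(-37))/(-37) - 3342 = -(7/3 - 3212784)/37 - 3342 = -1/37*(-9638345/3) - 3342 = 9638345/111 - 3342 = 9267383/111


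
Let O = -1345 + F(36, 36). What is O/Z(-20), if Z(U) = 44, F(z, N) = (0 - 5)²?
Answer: -30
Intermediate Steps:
F(z, N) = 25 (F(z, N) = (-5)² = 25)
O = -1320 (O = -1345 + 25 = -1320)
O/Z(-20) = -1320/44 = -1320*1/44 = -30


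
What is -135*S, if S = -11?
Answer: 1485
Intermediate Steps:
-135*S = -135*(-11) = 1485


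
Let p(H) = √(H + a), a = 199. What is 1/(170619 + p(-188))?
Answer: 170619/29110843150 - √11/29110843150 ≈ 5.8609e-6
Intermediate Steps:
p(H) = √(199 + H) (p(H) = √(H + 199) = √(199 + H))
1/(170619 + p(-188)) = 1/(170619 + √(199 - 188)) = 1/(170619 + √11)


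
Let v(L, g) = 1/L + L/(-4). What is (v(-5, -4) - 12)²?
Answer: 47961/400 ≈ 119.90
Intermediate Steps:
v(L, g) = 1/L - L/4 (v(L, g) = 1/L + L*(-¼) = 1/L - L/4)
(v(-5, -4) - 12)² = ((1/(-5) - ¼*(-5)) - 12)² = ((-⅕ + 5/4) - 12)² = (21/20 - 12)² = (-219/20)² = 47961/400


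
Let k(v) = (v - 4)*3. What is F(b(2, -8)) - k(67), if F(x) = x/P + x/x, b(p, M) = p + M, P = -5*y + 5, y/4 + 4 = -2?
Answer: -23506/125 ≈ -188.05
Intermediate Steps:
y = -24 (y = -16 + 4*(-2) = -16 - 8 = -24)
P = 125 (P = -5*(-24) + 5 = 120 + 5 = 125)
b(p, M) = M + p
k(v) = -12 + 3*v (k(v) = (-4 + v)*3 = -12 + 3*v)
F(x) = 1 + x/125 (F(x) = x/125 + x/x = x*(1/125) + 1 = x/125 + 1 = 1 + x/125)
F(b(2, -8)) - k(67) = (1 + (-8 + 2)/125) - (-12 + 3*67) = (1 + (1/125)*(-6)) - (-12 + 201) = (1 - 6/125) - 1*189 = 119/125 - 189 = -23506/125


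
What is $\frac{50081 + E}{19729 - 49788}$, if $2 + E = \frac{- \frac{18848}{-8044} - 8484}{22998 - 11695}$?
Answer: $- \frac{1138295289695}{683251079647} \approx -1.666$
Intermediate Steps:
$E = - \frac{62517278}{22730333}$ ($E = -2 + \frac{- \frac{18848}{-8044} - 8484}{22998 - 11695} = -2 + \frac{\left(-18848\right) \left(- \frac{1}{8044}\right) - 8484}{11303} = -2 + \left(\frac{4712}{2011} - 8484\right) \frac{1}{11303} = -2 - \frac{17056612}{22730333} = - \frac{62517278}{22730333} \approx -2.7504$)
$\frac{50081 + E}{19729 - 49788} = \frac{50081 - \frac{62517278}{22730333}}{19729 - 49788} = \frac{1138295289695}{22730333 \left(-30059\right)} = \frac{1138295289695}{22730333} \left(- \frac{1}{30059}\right) = - \frac{1138295289695}{683251079647}$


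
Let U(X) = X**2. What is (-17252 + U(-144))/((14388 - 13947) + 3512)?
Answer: 52/59 ≈ 0.88136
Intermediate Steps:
(-17252 + U(-144))/((14388 - 13947) + 3512) = (-17252 + (-144)**2)/((14388 - 13947) + 3512) = (-17252 + 20736)/(441 + 3512) = 3484/3953 = 3484*(1/3953) = 52/59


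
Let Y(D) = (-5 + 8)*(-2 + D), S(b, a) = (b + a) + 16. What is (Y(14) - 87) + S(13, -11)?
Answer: -33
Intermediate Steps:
S(b, a) = 16 + a + b (S(b, a) = (a + b) + 16 = 16 + a + b)
Y(D) = -6 + 3*D (Y(D) = 3*(-2 + D) = -6 + 3*D)
(Y(14) - 87) + S(13, -11) = ((-6 + 3*14) - 87) + (16 - 11 + 13) = ((-6 + 42) - 87) + 18 = (36 - 87) + 18 = -51 + 18 = -33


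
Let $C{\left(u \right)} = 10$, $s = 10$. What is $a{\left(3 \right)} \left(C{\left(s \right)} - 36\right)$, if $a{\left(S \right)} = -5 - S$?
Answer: $208$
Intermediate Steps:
$a{\left(3 \right)} \left(C{\left(s \right)} - 36\right) = \left(-5 - 3\right) \left(10 - 36\right) = \left(-8\right) \left(-26\right) = 208$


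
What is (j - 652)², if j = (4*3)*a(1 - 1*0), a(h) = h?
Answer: 409600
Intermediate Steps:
j = 12 (j = (4*3)*(1 - 1*0) = 12*(1 + 0) = 12*1 = 12)
(j - 652)² = (12 - 652)² = (-640)² = 409600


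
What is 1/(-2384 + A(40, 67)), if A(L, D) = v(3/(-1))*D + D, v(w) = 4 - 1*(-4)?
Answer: -1/1781 ≈ -0.00056148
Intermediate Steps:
v(w) = 8 (v(w) = 4 + 4 = 8)
A(L, D) = 9*D (A(L, D) = 8*D + D = 9*D)
1/(-2384 + A(40, 67)) = 1/(-2384 + 9*67) = 1/(-2384 + 603) = 1/(-1781) = -1/1781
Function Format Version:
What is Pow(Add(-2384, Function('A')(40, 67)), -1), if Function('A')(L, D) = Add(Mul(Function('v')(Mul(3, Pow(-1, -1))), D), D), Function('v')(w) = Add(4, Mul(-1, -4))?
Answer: Rational(-1, 1781) ≈ -0.00056148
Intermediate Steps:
Function('v')(w) = 8 (Function('v')(w) = Add(4, 4) = 8)
Function('A')(L, D) = Mul(9, D) (Function('A')(L, D) = Add(Mul(8, D), D) = Mul(9, D))
Pow(Add(-2384, Function('A')(40, 67)), -1) = Pow(Add(-2384, Mul(9, 67)), -1) = Pow(Add(-2384, 603), -1) = Pow(-1781, -1) = Rational(-1, 1781)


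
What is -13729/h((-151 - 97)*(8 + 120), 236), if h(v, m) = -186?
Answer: 13729/186 ≈ 73.812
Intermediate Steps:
-13729/h((-151 - 97)*(8 + 120), 236) = -13729/(-186) = -13729*(-1/186) = 13729/186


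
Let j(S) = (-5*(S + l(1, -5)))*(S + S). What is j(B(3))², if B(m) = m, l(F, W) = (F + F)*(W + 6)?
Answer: 22500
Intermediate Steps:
l(F, W) = 2*F*(6 + W) (l(F, W) = (2*F)*(6 + W) = 2*F*(6 + W))
j(S) = 2*S*(-10 - 5*S) (j(S) = (-5*(S + 2*1*(6 - 5)))*(S + S) = (-5*(S + 2*1*1))*(2*S) = (-5*(S + 2))*(2*S) = (-5*(2 + S))*(2*S) = (-10 - 5*S)*(2*S) = 2*S*(-10 - 5*S))
j(B(3))² = (-10*3*(2 + 3))² = (-10*3*5)² = (-150)² = 22500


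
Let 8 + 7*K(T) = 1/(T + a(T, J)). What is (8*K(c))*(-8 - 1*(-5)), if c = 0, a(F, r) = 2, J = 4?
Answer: 180/7 ≈ 25.714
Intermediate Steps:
K(T) = -8/7 + 1/(7*(2 + T)) (K(T) = -8/7 + 1/(7*(T + 2)) = -8/7 + 1/(7*(2 + T)))
(8*K(c))*(-8 - 1*(-5)) = (8*((-15 - 8*0)/(7*(2 + 0))))*(-8 - 1*(-5)) = (8*((1/7)*(-15 + 0)/2))*(-8 + 5) = (8*((1/7)*(1/2)*(-15)))*(-3) = (8*(-15/14))*(-3) = -60/7*(-3) = 180/7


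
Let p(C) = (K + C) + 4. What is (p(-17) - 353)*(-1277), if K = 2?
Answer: 464828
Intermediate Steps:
p(C) = 6 + C (p(C) = (2 + C) + 4 = 6 + C)
(p(-17) - 353)*(-1277) = ((6 - 17) - 353)*(-1277) = (-11 - 353)*(-1277) = -364*(-1277) = 464828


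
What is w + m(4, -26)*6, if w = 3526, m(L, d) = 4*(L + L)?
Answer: 3718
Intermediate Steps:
m(L, d) = 8*L (m(L, d) = 4*(2*L) = 8*L)
w + m(4, -26)*6 = 3526 + (8*4)*6 = 3526 + 32*6 = 3526 + 192 = 3718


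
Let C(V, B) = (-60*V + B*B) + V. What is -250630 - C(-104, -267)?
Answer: -328055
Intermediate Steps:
C(V, B) = B² - 59*V (C(V, B) = (-60*V + B²) + V = (B² - 60*V) + V = B² - 59*V)
-250630 - C(-104, -267) = -250630 - ((-267)² - 59*(-104)) = -250630 - (71289 + 6136) = -250630 - 1*77425 = -250630 - 77425 = -328055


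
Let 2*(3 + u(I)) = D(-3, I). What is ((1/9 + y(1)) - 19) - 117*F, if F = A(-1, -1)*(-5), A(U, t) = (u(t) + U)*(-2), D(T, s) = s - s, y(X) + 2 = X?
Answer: 41941/9 ≈ 4660.1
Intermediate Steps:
y(X) = -2 + X
D(T, s) = 0
u(I) = -3 (u(I) = -3 + (½)*0 = -3 + 0 = -3)
A(U, t) = 6 - 2*U (A(U, t) = (-3 + U)*(-2) = 6 - 2*U)
F = -40 (F = (6 - 2*(-1))*(-5) = (6 + 2)*(-5) = 8*(-5) = -40)
((1/9 + y(1)) - 19) - 117*F = ((1/9 + (-2 + 1)) - 19) - 117*(-40) = ((⅑ - 1) - 19) + 4680 = (-8/9 - 19) + 4680 = -179/9 + 4680 = 41941/9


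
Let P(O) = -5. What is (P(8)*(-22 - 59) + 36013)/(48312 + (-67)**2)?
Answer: 36418/52801 ≈ 0.68972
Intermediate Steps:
(P(8)*(-22 - 59) + 36013)/(48312 + (-67)**2) = (-5*(-22 - 59) + 36013)/(48312 + (-67)**2) = (-5*(-81) + 36013)/(48312 + 4489) = (405 + 36013)/52801 = 36418*(1/52801) = 36418/52801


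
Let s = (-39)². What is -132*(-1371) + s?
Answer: 182493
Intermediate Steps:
s = 1521
-132*(-1371) + s = -132*(-1371) + 1521 = 180972 + 1521 = 182493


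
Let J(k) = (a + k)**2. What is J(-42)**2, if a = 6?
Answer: 1679616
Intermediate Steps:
J(k) = (6 + k)**2
J(-42)**2 = ((6 - 42)**2)**2 = ((-36)**2)**2 = 1296**2 = 1679616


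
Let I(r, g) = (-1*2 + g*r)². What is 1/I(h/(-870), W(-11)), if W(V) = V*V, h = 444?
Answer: 21025/85451536 ≈ 0.00024605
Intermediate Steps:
W(V) = V²
I(r, g) = (-2 + g*r)²
1/I(h/(-870), W(-11)) = 1/((-2 + (-11)²*(444/(-870)))²) = 1/((-2 + 121*(444*(-1/870)))²) = 1/((-2 + 121*(-74/145))²) = 1/((-2 - 8954/145)²) = 1/((-9244/145)²) = 1/(85451536/21025) = 21025/85451536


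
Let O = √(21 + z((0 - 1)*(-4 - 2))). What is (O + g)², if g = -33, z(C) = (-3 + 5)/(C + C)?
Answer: (198 - √762)²/36 ≈ 806.52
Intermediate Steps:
z(C) = 1/C (z(C) = 2/((2*C)) = 2*(1/(2*C)) = 1/C)
O = √762/6 (O = √(21 + 1/((0 - 1)*(-4 - 2))) = √(21 + 1/(-1*(-6))) = √(21 + 1/6) = √(21 + ⅙) = √(127/6) = √762/6 ≈ 4.6007)
(O + g)² = (√762/6 - 33)² = (-33 + √762/6)²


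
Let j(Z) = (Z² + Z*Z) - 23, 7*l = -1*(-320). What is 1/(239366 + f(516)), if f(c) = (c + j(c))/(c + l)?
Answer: 3932/944918147 ≈ 4.1612e-6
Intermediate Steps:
l = 320/7 (l = (-1*(-320))/7 = (⅐)*320 = 320/7 ≈ 45.714)
j(Z) = -23 + 2*Z² (j(Z) = (Z² + Z²) - 23 = 2*Z² - 23 = -23 + 2*Z²)
f(c) = (-23 + c + 2*c²)/(320/7 + c) (f(c) = (c + (-23 + 2*c²))/(c + 320/7) = (-23 + c + 2*c²)/(320/7 + c))
1/(239366 + f(516)) = 1/(239366 + 7*(-23 + 516 + 2*516²)/(320 + 7*516)) = 1/(239366 + 7*(-23 + 516 + 2*266256)/(320 + 3612)) = 1/(239366 + 7*(-23 + 516 + 532512)/3932) = 1/(239366 + 7*(1/3932)*533005) = 1/(239366 + 3731035/3932) = 1/(944918147/3932) = 3932/944918147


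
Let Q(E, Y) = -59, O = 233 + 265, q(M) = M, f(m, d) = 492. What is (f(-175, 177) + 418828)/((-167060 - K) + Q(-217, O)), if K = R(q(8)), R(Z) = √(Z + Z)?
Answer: -38120/15193 ≈ -2.5090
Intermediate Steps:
O = 498
R(Z) = √2*√Z (R(Z) = √(2*Z) = √2*√Z)
K = 4 (K = √2*√8 = √2*(2*√2) = 4)
(f(-175, 177) + 418828)/((-167060 - K) + Q(-217, O)) = (492 + 418828)/((-167060 - 1*4) - 59) = 419320/((-167060 - 4) - 59) = 419320/(-167064 - 59) = 419320/(-167123) = 419320*(-1/167123) = -38120/15193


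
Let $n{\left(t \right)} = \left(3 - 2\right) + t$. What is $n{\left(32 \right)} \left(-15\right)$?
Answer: $-495$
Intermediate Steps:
$n{\left(t \right)} = 1 + t$
$n{\left(32 \right)} \left(-15\right) = \left(1 + 32\right) \left(-15\right) = 33 \left(-15\right) = -495$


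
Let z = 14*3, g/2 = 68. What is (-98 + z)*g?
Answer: -7616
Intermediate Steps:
g = 136 (g = 2*68 = 136)
z = 42
(-98 + z)*g = (-98 + 42)*136 = -56*136 = -7616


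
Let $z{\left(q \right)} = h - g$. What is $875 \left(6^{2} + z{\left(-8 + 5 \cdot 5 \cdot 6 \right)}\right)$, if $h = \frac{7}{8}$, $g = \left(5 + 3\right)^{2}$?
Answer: $- \frac{189875}{8} \approx -23734.0$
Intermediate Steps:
$g = 64$ ($g = 8^{2} = 64$)
$h = \frac{7}{8}$ ($h = 7 \cdot \frac{1}{8} = \frac{7}{8} \approx 0.875$)
$z{\left(q \right)} = - \frac{505}{8}$ ($z{\left(q \right)} = \frac{7}{8} - 64 = - \frac{505}{8}$)
$875 \left(6^{2} + z{\left(-8 + 5 \cdot 5 \cdot 6 \right)}\right) = 875 \left(6^{2} - \frac{505}{8}\right) = 875 \left(36 - \frac{505}{8}\right) = 875 \left(- \frac{217}{8}\right) = - \frac{189875}{8}$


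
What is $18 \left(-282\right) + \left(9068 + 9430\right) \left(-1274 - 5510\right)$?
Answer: $-125495508$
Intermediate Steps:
$18 \left(-282\right) + \left(9068 + 9430\right) \left(-1274 - 5510\right) = -5076 + 18498 \left(-6784\right) = -5076 - 125490432 = -125495508$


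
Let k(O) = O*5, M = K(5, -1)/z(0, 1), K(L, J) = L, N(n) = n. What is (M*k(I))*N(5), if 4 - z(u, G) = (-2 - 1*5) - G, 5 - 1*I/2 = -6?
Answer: 1375/6 ≈ 229.17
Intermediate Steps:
I = 22 (I = 10 - 2*(-6) = 10 + 12 = 22)
z(u, G) = 11 + G (z(u, G) = 4 - ((-2 - 1*5) - G) = 4 - ((-2 - 5) - G) = 4 - (-7 - G) = 4 + (7 + G) = 11 + G)
M = 5/12 (M = 5/(11 + 1) = 5/12 ≈ 0.41667)
k(O) = 5*O
(M*k(I))*N(5) = (5*(5*22)/12)*5 = ((5/12)*110)*5 = (275/6)*5 = 1375/6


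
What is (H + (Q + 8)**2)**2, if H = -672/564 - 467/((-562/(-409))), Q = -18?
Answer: 40541401387369/697699396 ≈ 58107.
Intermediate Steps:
H = -9008613/26414 (H = -672*1/564 - 467/((-562*(-1/409))) = -56/47 - 467/562/409 = -56/47 - 467*409/562 = -56/47 - 191003/562 = -9008613/26414 ≈ -341.05)
(H + (Q + 8)**2)**2 = (-9008613/26414 + (-18 + 8)**2)**2 = (-9008613/26414 + (-10)**2)**2 = (-9008613/26414 + 100)**2 = (-6367213/26414)**2 = 40541401387369/697699396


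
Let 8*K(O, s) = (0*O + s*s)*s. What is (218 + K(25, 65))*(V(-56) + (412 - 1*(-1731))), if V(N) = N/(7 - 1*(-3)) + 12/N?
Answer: 41345631507/560 ≈ 7.3831e+7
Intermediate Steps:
V(N) = 12/N + N/10 (V(N) = N/(7 + 3) + 12/N = N/10 + 12/N = 12/N + N/10)
K(O, s) = s**3/8 (K(O, s) = ((0*O + s*s)*s)/8 = ((0 + s**2)*s)/8 = (s**2*s)/8 = s**3/8)
(218 + K(25, 65))*(V(-56) + (412 - 1*(-1731))) = (218 + (1/8)*65**3)*((12/(-56) + (1/10)*(-56)) + (412 - 1*(-1731))) = (218 + (1/8)*274625)*((12*(-1/56) - 28/5) + (412 + 1731)) = (218 + 274625/8)*((-3/14 - 28/5) + 2143) = 276369*(-407/70 + 2143)/8 = (276369/8)*(149603/70) = 41345631507/560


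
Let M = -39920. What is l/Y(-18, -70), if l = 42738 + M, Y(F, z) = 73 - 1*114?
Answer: -2818/41 ≈ -68.732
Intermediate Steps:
Y(F, z) = -41 (Y(F, z) = 73 - 114 = -41)
l = 2818 (l = 42738 - 39920 = 2818)
l/Y(-18, -70) = 2818/(-41) = 2818*(-1/41) = -2818/41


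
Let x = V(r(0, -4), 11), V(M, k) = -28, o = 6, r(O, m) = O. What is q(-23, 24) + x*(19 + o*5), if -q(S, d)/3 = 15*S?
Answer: -337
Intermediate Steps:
q(S, d) = -45*S
x = -28
q(-23, 24) + x*(19 + o*5) = -45*(-23) - 28*(19 + 6*5) = 1035 - 28*(19 + 30) = 1035 - 28*49 = 1035 - 1372 = -337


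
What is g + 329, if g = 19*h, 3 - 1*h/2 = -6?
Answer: 671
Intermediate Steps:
h = 18 (h = 6 - 2*(-6) = 6 + 12 = 18)
g = 342 (g = 19*18 = 342)
g + 329 = 342 + 329 = 671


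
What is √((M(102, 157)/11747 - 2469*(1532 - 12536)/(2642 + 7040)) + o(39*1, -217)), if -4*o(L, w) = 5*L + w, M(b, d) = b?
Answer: √125847493473346438/6690262 ≈ 53.025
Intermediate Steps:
o(L, w) = -5*L/4 - w/4 (o(L, w) = -(5*L + w)/4 = -(w + 5*L)/4 = -5*L/4 - w/4)
√((M(102, 157)/11747 - 2469*(1532 - 12536)/(2642 + 7040)) + o(39*1, -217)) = √((102/11747 - 2469*(1532 - 12536)/(2642 + 7040)) + (-195/4 - ¼*(-217))) = √((102*(1/11747) - 2469/(9682/(-11004))) + (-5/4*39 + 217/4)) = √((6/691 - 2469/(9682*(-1/11004))) + (-195/4 + 217/4)) = √((6/691 - 2469/(-4841/5502)) + 11/2) = √((6/691 - 2469*(-5502/4841)) + 11/2) = √((6/691 + 13584438/4841) + 11/2) = √(9386875704/3345131 + 11/2) = √(18810547849/6690262) = √125847493473346438/6690262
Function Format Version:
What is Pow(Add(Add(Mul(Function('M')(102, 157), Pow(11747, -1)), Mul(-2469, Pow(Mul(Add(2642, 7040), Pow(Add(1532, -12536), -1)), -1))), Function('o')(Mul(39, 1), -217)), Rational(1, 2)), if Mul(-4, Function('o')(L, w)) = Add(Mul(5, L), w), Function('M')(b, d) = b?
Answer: Mul(Rational(1, 6690262), Pow(125847493473346438, Rational(1, 2))) ≈ 53.025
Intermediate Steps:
Function('o')(L, w) = Add(Mul(Rational(-5, 4), L), Mul(Rational(-1, 4), w)) (Function('o')(L, w) = Mul(Rational(-1, 4), Add(Mul(5, L), w)) = Mul(Rational(-1, 4), Add(w, Mul(5, L))) = Add(Mul(Rational(-5, 4), L), Mul(Rational(-1, 4), w)))
Pow(Add(Add(Mul(Function('M')(102, 157), Pow(11747, -1)), Mul(-2469, Pow(Mul(Add(2642, 7040), Pow(Add(1532, -12536), -1)), -1))), Function('o')(Mul(39, 1), -217)), Rational(1, 2)) = Pow(Add(Add(Mul(102, Pow(11747, -1)), Mul(-2469, Pow(Mul(Add(2642, 7040), Pow(Add(1532, -12536), -1)), -1))), Add(Mul(Rational(-5, 4), Mul(39, 1)), Mul(Rational(-1, 4), -217))), Rational(1, 2)) = Pow(Add(Add(Mul(102, Rational(1, 11747)), Mul(-2469, Pow(Mul(9682, Pow(-11004, -1)), -1))), Add(Mul(Rational(-5, 4), 39), Rational(217, 4))), Rational(1, 2)) = Pow(Add(Add(Rational(6, 691), Mul(-2469, Pow(Mul(9682, Rational(-1, 11004)), -1))), Add(Rational(-195, 4), Rational(217, 4))), Rational(1, 2)) = Pow(Add(Add(Rational(6, 691), Mul(-2469, Pow(Rational(-4841, 5502), -1))), Rational(11, 2)), Rational(1, 2)) = Pow(Add(Add(Rational(6, 691), Mul(-2469, Rational(-5502, 4841))), Rational(11, 2)), Rational(1, 2)) = Pow(Add(Add(Rational(6, 691), Rational(13584438, 4841)), Rational(11, 2)), Rational(1, 2)) = Pow(Add(Rational(9386875704, 3345131), Rational(11, 2)), Rational(1, 2)) = Pow(Rational(18810547849, 6690262), Rational(1, 2)) = Mul(Rational(1, 6690262), Pow(125847493473346438, Rational(1, 2)))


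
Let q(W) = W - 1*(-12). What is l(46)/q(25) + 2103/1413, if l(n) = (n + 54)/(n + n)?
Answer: 608326/400821 ≈ 1.5177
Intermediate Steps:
q(W) = 12 + W (q(W) = W + 12 = 12 + W)
l(n) = (54 + n)/(2*n) (l(n) = (54 + n)/((2*n)) = (54 + n)*(1/(2*n)) = (54 + n)/(2*n))
l(46)/q(25) + 2103/1413 = ((1/2)*(54 + 46)/46)/(12 + 25) + 2103/1413 = ((1/2)*(1/46)*100)/37 + 2103*(1/1413) = (25/23)*(1/37) + 701/471 = 25/851 + 701/471 = 608326/400821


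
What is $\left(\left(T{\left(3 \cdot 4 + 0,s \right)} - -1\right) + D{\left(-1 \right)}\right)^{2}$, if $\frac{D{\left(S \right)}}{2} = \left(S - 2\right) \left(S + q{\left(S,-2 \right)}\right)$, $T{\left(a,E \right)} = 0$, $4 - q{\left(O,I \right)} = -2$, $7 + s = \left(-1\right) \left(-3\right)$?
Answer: $841$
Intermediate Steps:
$s = -4$ ($s = -7 - -3 = -7 + 3 = -4$)
$q{\left(O,I \right)} = 6$ ($q{\left(O,I \right)} = 4 - -2 = 4 + 2 = 6$)
$D{\left(S \right)} = 2 \left(-2 + S\right) \left(6 + S\right)$ ($D{\left(S \right)} = 2 \left(S - 2\right) \left(S + 6\right) = 2 \left(-2 + S\right) \left(6 + S\right)$)
$\left(\left(T{\left(3 \cdot 4 + 0,s \right)} - -1\right) + D{\left(-1 \right)}\right)^{2} = \left(\left(0 - -1\right) + \left(-24 + 2 \left(-1\right)^{2} + 8 \left(-1\right)\right)\right)^{2} = \left(\left(0 + 1\right) - 30\right)^{2} = \left(1 - 30\right)^{2} = \left(-29\right)^{2} = 841$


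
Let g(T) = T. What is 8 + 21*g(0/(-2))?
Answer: 8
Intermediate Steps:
8 + 21*g(0/(-2)) = 8 + 21*(0/(-2)) = 8 + 21*(0*(-1/2)) = 8 + 21*0 = 8 + 0 = 8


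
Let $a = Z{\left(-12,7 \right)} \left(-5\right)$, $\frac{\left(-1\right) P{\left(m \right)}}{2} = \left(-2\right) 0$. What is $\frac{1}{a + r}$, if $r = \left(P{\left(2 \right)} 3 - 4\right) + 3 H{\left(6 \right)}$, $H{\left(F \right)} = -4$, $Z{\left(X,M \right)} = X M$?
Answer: $\frac{1}{404} \approx 0.0024752$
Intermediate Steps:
$P{\left(m \right)} = 0$ ($P{\left(m \right)} = - 2 \left(\left(-2\right) 0\right) = \left(-2\right) 0 = 0$)
$Z{\left(X,M \right)} = M X$
$a = 420$ ($a = 7 \left(-12\right) \left(-5\right) = \left(-84\right) \left(-5\right) = 420$)
$r = -16$ ($r = \left(0 \cdot 3 - 4\right) + 3 \left(-4\right) = \left(0 - 4\right) - 12 = -4 - 12 = -16$)
$\frac{1}{a + r} = \frac{1}{420 - 16} = \frac{1}{404}$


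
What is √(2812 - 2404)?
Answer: 2*√102 ≈ 20.199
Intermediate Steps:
√(2812 - 2404) = √408 = 2*√102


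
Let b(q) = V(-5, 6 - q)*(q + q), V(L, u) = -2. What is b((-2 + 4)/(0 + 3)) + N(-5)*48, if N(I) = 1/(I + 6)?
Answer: 136/3 ≈ 45.333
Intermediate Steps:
b(q) = -4*q (b(q) = -2*(q + q) = -4*q)
N(I) = 1/(6 + I)
b((-2 + 4)/(0 + 3)) + N(-5)*48 = -4*(-2 + 4)/(0 + 3) + 48/(6 - 5) = -8/3 + 48/1 = -8/3 + 1*48 = -4*⅔ + 48 = -8/3 + 48 = 136/3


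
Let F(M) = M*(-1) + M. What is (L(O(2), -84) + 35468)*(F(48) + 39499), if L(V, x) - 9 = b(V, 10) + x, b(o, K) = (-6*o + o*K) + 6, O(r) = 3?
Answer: 1398699089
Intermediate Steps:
F(M) = 0 (F(M) = -M + M = 0)
b(o, K) = 6 - 6*o + K*o (b(o, K) = (-6*o + K*o) + 6 = 6 - 6*o + K*o)
L(V, x) = 15 + x + 4*V (L(V, x) = 9 + ((6 - 6*V + 10*V) + x) = 9 + ((6 + 4*V) + x) = 9 + (6 + x + 4*V) = 15 + x + 4*V)
(L(O(2), -84) + 35468)*(F(48) + 39499) = ((15 - 84 + 4*3) + 35468)*(0 + 39499) = ((15 - 84 + 12) + 35468)*39499 = (-57 + 35468)*39499 = 35411*39499 = 1398699089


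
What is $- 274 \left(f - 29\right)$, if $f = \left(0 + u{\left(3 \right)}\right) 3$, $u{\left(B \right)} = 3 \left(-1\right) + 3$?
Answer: $7946$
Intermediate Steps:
$u{\left(B \right)} = 0$ ($u{\left(B \right)} = -3 + 3 = 0$)
$f = 0$ ($f = \left(0 + 0\right) 3 = 0 \cdot 3 = 0$)
$- 274 \left(f - 29\right) = - 274 \left(0 - 29\right) = \left(-274\right) \left(-29\right) = 7946$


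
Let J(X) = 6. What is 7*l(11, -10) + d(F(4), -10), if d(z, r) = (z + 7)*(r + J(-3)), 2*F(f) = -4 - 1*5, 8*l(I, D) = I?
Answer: -3/8 ≈ -0.37500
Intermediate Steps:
l(I, D) = I/8
F(f) = -9/2 (F(f) = (-4 - 1*5)/2 = (-4 - 5)/2 = (½)*(-9) = -9/2)
d(z, r) = (6 + r)*(7 + z) (d(z, r) = (z + 7)*(r + 6) = (7 + z)*(6 + r) = (6 + r)*(7 + z))
7*l(11, -10) + d(F(4), -10) = 7*((⅛)*11) + (42 + 6*(-9/2) + 7*(-10) - 10*(-9/2)) = 7*(11/8) + (42 - 27 - 70 + 45) = 77/8 - 10 = -3/8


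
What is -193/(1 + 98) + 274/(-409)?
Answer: -106063/40491 ≈ -2.6194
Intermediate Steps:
-193/(1 + 98) + 274/(-409) = -193/99 + 274*(-1/409) = -193*1/99 - 274/409 = -193/99 - 274/409 = -106063/40491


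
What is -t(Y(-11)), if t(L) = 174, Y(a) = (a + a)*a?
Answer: -174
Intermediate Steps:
Y(a) = 2*a² (Y(a) = (2*a)*a = 2*a²)
-t(Y(-11)) = -1*174 = -174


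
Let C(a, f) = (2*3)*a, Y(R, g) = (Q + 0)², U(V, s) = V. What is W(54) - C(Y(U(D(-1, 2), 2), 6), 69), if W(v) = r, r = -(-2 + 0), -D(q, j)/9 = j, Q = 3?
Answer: -52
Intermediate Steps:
D(q, j) = -9*j
Y(R, g) = 9 (Y(R, g) = (3 + 0)² = 3² = 9)
r = 2 (r = -1*(-2) = 2)
C(a, f) = 6*a
W(v) = 2
W(54) - C(Y(U(D(-1, 2), 2), 6), 69) = 2 - 6*9 = 2 - 1*54 = 2 - 54 = -52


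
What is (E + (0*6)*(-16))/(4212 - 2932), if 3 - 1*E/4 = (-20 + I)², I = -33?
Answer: -1403/160 ≈ -8.7688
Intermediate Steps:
E = -11224 (E = 12 - 4*(-20 - 33)² = 12 - 4*(-53)² = 12 - 4*2809 = 12 - 11236 = -11224)
(E + (0*6)*(-16))/(4212 - 2932) = (-11224 + (0*6)*(-16))/(4212 - 2932) = (-11224 + 0*(-16))/1280 = (-11224 + 0)*(1/1280) = -11224*1/1280 = -1403/160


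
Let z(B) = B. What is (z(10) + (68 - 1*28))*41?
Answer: 2050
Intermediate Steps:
(z(10) + (68 - 1*28))*41 = (10 + (68 - 1*28))*41 = (10 + (68 - 28))*41 = (10 + 40)*41 = 50*41 = 2050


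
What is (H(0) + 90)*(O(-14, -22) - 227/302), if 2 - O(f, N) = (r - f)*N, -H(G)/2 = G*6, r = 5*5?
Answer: 11677185/151 ≈ 77332.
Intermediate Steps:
r = 25
H(G) = -12*G (H(G) = -2*G*6 = -12*G)
O(f, N) = 2 - N*(25 - f) (O(f, N) = 2 - (25 - f)*N = 2 - N*(25 - f))
(H(0) + 90)*(O(-14, -22) - 227/302) = (-12*0 + 90)*((2 - 25*(-22) - 22*(-14)) - 227/302) = (0 + 90)*((2 + 550 + 308) - 227*1/302) = 90*(860 - 227/302) = 90*(259493/302) = 11677185/151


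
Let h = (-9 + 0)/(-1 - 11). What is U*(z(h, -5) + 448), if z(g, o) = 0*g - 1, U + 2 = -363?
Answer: -163155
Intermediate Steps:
h = 3/4 (h = -9/(-12) = -9*(-1/12) = 3/4 ≈ 0.75000)
U = -365 (U = -2 - 363 = -365)
z(g, o) = -1 (z(g, o) = 0 - 1 = -1)
U*(z(h, -5) + 448) = -365*(-1 + 448) = -365*447 = -163155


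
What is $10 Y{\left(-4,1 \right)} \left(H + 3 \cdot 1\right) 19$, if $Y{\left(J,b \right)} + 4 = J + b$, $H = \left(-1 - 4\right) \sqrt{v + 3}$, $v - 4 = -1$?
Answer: $-3990 + 6650 \sqrt{6} \approx 12299.0$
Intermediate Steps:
$v = 3$ ($v = 4 - 1 = 3$)
$H = - 5 \sqrt{6}$ ($H = \left(-1 - 4\right) \sqrt{3 + 3} = - 5 \sqrt{6} \approx -12.247$)
$Y{\left(J,b \right)} = -4 + J + b$ ($Y{\left(J,b \right)} = -4 + \left(J + b\right) = -4 + J + b$)
$10 Y{\left(-4,1 \right)} \left(H + 3 \cdot 1\right) 19 = 10 \left(-4 - 4 + 1\right) \left(- 5 \sqrt{6} + 3 \cdot 1\right) 19 = 10 \left(- 7 \left(- 5 \sqrt{6} + 3\right)\right) 19 = 10 \left(- 7 \left(3 - 5 \sqrt{6}\right)\right) 19 = 10 \left(-21 + 35 \sqrt{6}\right) 19 = \left(-210 + 350 \sqrt{6}\right) 19 = -3990 + 6650 \sqrt{6}$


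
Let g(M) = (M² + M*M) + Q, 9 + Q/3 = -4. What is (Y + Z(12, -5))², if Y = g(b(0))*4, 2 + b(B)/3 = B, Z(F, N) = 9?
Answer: 19881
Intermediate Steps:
Q = -39 (Q = -27 + 3*(-4) = -27 - 12 = -39)
b(B) = -6 + 3*B
g(M) = -39 + 2*M² (g(M) = (M² + M*M) - 39 = (M² + M²) - 39 = 2*M² - 39 = -39 + 2*M²)
Y = 132 (Y = (-39 + 2*(-6 + 3*0)²)*4 = (-39 + 2*(-6 + 0)²)*4 = (-39 + 2*(-6)²)*4 = (-39 + 2*36)*4 = (-39 + 72)*4 = 33*4 = 132)
(Y + Z(12, -5))² = (132 + 9)² = 141² = 19881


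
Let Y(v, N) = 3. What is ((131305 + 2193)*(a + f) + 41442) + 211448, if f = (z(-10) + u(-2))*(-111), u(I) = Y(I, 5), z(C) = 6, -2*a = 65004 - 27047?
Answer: -2666703405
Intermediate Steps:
a = -37957/2 (a = -(65004 - 27047)/2 = -½*37957 = -37957/2 ≈ -18979.)
u(I) = 3
f = -999 (f = (6 + 3)*(-111) = 9*(-111) = -999)
((131305 + 2193)*(a + f) + 41442) + 211448 = ((131305 + 2193)*(-37957/2 - 999) + 41442) + 211448 = (133498*(-39955/2) + 41442) + 211448 = (-2666956295 + 41442) + 211448 = -2666914853 + 211448 = -2666703405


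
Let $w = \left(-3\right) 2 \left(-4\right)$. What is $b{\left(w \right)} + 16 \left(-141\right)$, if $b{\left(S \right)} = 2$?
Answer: $-2254$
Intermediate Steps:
$w = 24$ ($w = \left(-6\right) \left(-4\right) = 24$)
$b{\left(w \right)} + 16 \left(-141\right) = 2 + 16 \left(-141\right) = 2 - 2256 = -2254$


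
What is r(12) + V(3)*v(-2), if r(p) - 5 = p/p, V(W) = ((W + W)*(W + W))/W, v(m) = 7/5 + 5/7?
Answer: 1098/35 ≈ 31.371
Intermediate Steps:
v(m) = 74/35 (v(m) = 7*(⅕) + 5*(⅐) = 7/5 + 5/7 = 74/35)
V(W) = 4*W (V(W) = ((2*W)*(2*W))/W = (4*W²)/W = 4*W)
r(p) = 6 (r(p) = 5 + p/p = 5 + 1 = 6)
r(12) + V(3)*v(-2) = 6 + (4*3)*(74/35) = 6 + 12*(74/35) = 6 + 888/35 = 1098/35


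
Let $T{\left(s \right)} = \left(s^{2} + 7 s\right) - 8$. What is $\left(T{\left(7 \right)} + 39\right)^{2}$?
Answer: $16641$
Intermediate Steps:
$T{\left(s \right)} = -8 + s^{2} + 7 s$
$\left(T{\left(7 \right)} + 39\right)^{2} = \left(\left(-8 + 7^{2} + 7 \cdot 7\right) + 39\right)^{2} = \left(\left(-8 + 49 + 49\right) + 39\right)^{2} = \left(90 + 39\right)^{2} = 129^{2} = 16641$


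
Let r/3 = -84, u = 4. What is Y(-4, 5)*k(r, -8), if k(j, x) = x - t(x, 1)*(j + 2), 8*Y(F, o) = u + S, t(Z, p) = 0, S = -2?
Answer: -2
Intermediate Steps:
Y(F, o) = ¼ (Y(F, o) = (4 - 2)/8 = (⅛)*2 = ¼)
r = -252 (r = 3*(-84) = -252)
k(j, x) = x (k(j, x) = x - 0*(j + 2) = x - 0*(2 + j) = x - 1*0 = x + 0 = x)
Y(-4, 5)*k(r, -8) = (¼)*(-8) = -2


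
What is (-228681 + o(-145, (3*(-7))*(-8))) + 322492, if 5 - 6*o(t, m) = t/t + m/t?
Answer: 40808159/435 ≈ 93812.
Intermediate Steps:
o(t, m) = ⅔ - m/(6*t) (o(t, m) = ⅚ - (t/t + m/t)/6 = ⅚ - (1 + m/t)/6 = ⅚ + (-⅙ - m/(6*t)) = ⅔ - m/(6*t))
(-228681 + o(-145, (3*(-7))*(-8))) + 322492 = (-228681 + (⅙)*(-3*(-7)*(-8) + 4*(-145))/(-145)) + 322492 = (-228681 + (⅙)*(-1/145)*(-(-21)*(-8) - 580)) + 322492 = (-228681 + (⅙)*(-1/145)*(-1*168 - 580)) + 322492 = (-228681 + (⅙)*(-1/145)*(-168 - 580)) + 322492 = (-228681 + (⅙)*(-1/145)*(-748)) + 322492 = (-228681 + 374/435) + 322492 = -99475861/435 + 322492 = 40808159/435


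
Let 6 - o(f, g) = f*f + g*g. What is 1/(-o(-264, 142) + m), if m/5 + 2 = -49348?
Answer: -1/156896 ≈ -6.3737e-6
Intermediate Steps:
o(f, g) = 6 - f**2 - g**2 (o(f, g) = 6 - (f*f + g*g) = 6 - (f**2 + g**2) = 6 + (-f**2 - g**2) = 6 - f**2 - g**2)
m = -246750 (m = -10 + 5*(-49348) = -10 - 246740 = -246750)
1/(-o(-264, 142) + m) = 1/(-(6 - 1*(-264)**2 - 1*142**2) - 246750) = 1/(-(6 - 1*69696 - 1*20164) - 246750) = 1/(-(6 - 69696 - 20164) - 246750) = 1/(-1*(-89854) - 246750) = 1/(89854 - 246750) = 1/(-156896) = -1/156896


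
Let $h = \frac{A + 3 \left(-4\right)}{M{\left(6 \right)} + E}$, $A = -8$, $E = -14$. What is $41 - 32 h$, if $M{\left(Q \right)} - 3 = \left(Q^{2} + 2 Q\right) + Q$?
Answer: $\frac{2403}{43} \approx 55.884$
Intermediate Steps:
$M{\left(Q \right)} = 3 + Q^{2} + 3 Q$ ($M{\left(Q \right)} = 3 + \left(\left(Q^{2} + 2 Q\right) + Q\right) = 3 + \left(Q^{2} + 3 Q\right) = 3 + Q^{2} + 3 Q$)
$h = - \frac{20}{43}$ ($h = \frac{-8 + 3 \left(-4\right)}{\left(3 + 6^{2} + 3 \cdot 6\right) - 14} = \frac{-8 - 12}{\left(3 + 36 + 18\right) - 14} = - \frac{20}{57 - 14} = - \frac{20}{43} \approx -0.46512$)
$41 - 32 h = 41 - - \frac{640}{43} = 41 + \frac{640}{43} = \frac{2403}{43}$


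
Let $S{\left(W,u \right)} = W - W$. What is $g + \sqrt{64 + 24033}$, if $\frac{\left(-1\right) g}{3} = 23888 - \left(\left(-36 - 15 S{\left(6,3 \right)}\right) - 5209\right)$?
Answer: $-87399 + \sqrt{24097} \approx -87244.0$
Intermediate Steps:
$S{\left(W,u \right)} = 0$
$g = -87399$ ($g = - 3 \left(23888 - \left(\left(-36 - 0\right) - 5209\right)\right) = - 3 \left(23888 - \left(\left(-36 + 0\right) - 5209\right)\right) = - 3 \left(23888 - \left(-36 - 5209\right)\right) = - 3 \left(23888 - -5245\right) = - 3 \left(23888 + 5245\right) = \left(-3\right) 29133 = -87399$)
$g + \sqrt{64 + 24033} = -87399 + \sqrt{64 + 24033} = -87399 + \sqrt{24097}$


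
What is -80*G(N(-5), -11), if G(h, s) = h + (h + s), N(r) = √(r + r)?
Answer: 880 - 160*I*√10 ≈ 880.0 - 505.96*I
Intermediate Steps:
N(r) = √2*√r (N(r) = √(2*r) = √2*√r)
G(h, s) = s + 2*h
-80*G(N(-5), -11) = -80*(-11 + 2*(√2*√(-5))) = -80*(-11 + 2*(√2*(I*√5))) = -80*(-11 + 2*(I*√10)) = -80*(-11 + 2*I*√10) = 880 - 160*I*√10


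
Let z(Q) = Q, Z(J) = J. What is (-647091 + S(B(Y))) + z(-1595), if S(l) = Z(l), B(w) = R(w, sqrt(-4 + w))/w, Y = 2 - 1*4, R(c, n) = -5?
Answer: -1297367/2 ≈ -6.4868e+5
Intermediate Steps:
Y = -2 (Y = 2 - 4 = -2)
B(w) = -5/w
S(l) = l
(-647091 + S(B(Y))) + z(-1595) = (-647091 - 5/(-2)) - 1595 = (-647091 - 5*(-1/2)) - 1595 = (-647091 + 5/2) - 1595 = -1294177/2 - 1595 = -1297367/2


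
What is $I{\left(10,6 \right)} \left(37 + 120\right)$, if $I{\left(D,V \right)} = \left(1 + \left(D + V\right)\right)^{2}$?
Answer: $45373$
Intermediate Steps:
$I{\left(D,V \right)} = \left(1 + D + V\right)^{2}$
$I{\left(10,6 \right)} \left(37 + 120\right) = \left(1 + 10 + 6\right)^{2} \left(37 + 120\right) = 17^{2} \cdot 157 = 289 \cdot 157 = 45373$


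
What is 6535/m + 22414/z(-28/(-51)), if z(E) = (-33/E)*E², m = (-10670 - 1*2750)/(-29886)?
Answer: 8935132/671 ≈ 13316.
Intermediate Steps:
m = 6710/14943 (m = (-10670 - 2750)*(-1/29886) = -13420*(-1/29886) = 6710/14943 ≈ 0.44904)
z(E) = -33*E
6535/m + 22414/z(-28/(-51)) = 6535/(6710/14943) + 22414/((-(-924)/(-51))) = 6535*(14943/6710) + 22414/((-(-924)*(-1)/51)) = 19530501/1342 + 22414/((-33*28/51)) = 19530501/1342 + 22414/(-308/17) = 19530501/1342 + 22414*(-17/308) = 19530501/1342 - 27217/22 = 8935132/671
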